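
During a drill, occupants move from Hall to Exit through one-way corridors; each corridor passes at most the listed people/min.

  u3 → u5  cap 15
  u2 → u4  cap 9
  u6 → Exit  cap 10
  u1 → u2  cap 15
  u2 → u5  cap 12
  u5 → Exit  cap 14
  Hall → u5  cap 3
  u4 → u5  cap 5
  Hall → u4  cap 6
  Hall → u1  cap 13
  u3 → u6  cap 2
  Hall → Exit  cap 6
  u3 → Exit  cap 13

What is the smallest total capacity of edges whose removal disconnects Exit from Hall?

20

Augment Hall→Exit: bottleneck 6, flow now 6.
Augment Hall→u5→Exit: bottleneck 3, flow now 9.
Augment Hall→u4→u5→Exit: bottleneck 5, flow now 14.
Augment Hall→u1→u2→u5→Exit: bottleneck 6, flow now 20.
No augmenting path remains; maximum flow = 20.
By max-flow min-cut, the minimum cut capacity equals the max flow.
In the residual graph, reachable from Hall: {Hall, u1, u2, u4, u5}.
Min-cut edges: Hall→Exit (6), u5→Exit (14); capacity 6 + 14 = 20.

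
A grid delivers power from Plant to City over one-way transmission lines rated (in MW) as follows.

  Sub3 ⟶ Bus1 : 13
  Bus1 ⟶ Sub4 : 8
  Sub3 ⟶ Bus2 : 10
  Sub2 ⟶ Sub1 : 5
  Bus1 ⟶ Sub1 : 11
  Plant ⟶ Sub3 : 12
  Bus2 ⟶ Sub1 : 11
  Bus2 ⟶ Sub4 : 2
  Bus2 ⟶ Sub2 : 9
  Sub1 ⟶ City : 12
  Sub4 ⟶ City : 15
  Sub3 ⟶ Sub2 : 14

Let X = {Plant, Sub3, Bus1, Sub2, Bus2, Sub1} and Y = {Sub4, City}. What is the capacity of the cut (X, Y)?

Edges leaving {Plant, Sub3, Bus1, Sub2, Bus2, Sub1}: Bus1→Sub4 (8), Bus2→Sub4 (2), Sub1→City (12).
Cut capacity = 8 + 2 + 12 = 22.

22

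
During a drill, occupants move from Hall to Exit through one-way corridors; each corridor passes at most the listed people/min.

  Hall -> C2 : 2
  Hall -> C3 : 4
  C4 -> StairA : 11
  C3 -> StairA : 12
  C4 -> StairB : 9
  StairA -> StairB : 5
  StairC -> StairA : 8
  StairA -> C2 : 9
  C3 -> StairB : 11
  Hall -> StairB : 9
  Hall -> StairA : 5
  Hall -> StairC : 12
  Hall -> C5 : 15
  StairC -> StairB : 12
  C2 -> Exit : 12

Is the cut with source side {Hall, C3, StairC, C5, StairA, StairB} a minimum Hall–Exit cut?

Yes — it is a minimum cut (capacity 11).

Given cut capacity: 2 + 9 = 11.
Augment Hall→C2→Exit: bottleneck 2, flow now 2.
Augment Hall→StairA→C2→Exit: bottleneck 5, flow now 7.
Augment Hall→C3→StairA→C2→Exit: bottleneck 4, flow now 11.
No augmenting path remains; maximum flow = 11.
Cut capacity 11 equals the max flow, so it is a minimum cut.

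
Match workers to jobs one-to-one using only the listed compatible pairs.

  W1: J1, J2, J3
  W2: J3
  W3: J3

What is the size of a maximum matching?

2

Unit-capacity flow: source→left, listed edges, right→sink; max matching = max flow.
Augmenting path W1→J1 (+1); matched 1.
Augmenting path W2→J3 (+1); matched 2.
No augmenting path remains; maximum matching = 2.
König certificate: {W1, J3} is a vertex cover of size 2 (every listed pair touches it), so no matching can be larger.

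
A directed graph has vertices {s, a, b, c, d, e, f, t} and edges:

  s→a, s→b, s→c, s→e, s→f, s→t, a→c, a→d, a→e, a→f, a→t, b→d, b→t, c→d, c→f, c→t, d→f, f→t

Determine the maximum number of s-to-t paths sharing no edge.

Assign every edge capacity 1; by Menger, the answer equals the max flow.
Path s→t (+1); total 1.
Path s→a→t (+1); total 2.
Path s→b→t (+1); total 3.
Path s→c→t (+1); total 4.
Path s→f→t (+1); total 5.
No residual s→t path; max flow = 5.
Certifying cut of size 5: {s→a, s→b, s→c, s→f, s→t}.

5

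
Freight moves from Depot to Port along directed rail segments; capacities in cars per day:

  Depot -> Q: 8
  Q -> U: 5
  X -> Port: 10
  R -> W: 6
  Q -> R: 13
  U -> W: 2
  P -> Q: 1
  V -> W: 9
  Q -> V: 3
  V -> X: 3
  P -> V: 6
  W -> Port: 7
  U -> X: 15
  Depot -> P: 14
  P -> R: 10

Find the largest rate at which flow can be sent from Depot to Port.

Augment Depot→P→R→W→Port: bottleneck 6, flow now 6.
Augment Depot→P→V→W→Port: bottleneck 1, flow now 7.
Augment Depot→P→V→X→Port: bottleneck 3, flow now 10.
Augment Depot→Q→U→X→Port: bottleneck 5, flow now 15.
No augmenting path remains; maximum flow = 15.
In the residual graph, reachable from Depot: {Depot, P, Q, R, V, W}.
Min-cut edges: Q→U (5), V→X (3), W→Port (7); capacity 5 + 3 + 7 = 15.
This cut is saturated, so no flow can exceed 15.

15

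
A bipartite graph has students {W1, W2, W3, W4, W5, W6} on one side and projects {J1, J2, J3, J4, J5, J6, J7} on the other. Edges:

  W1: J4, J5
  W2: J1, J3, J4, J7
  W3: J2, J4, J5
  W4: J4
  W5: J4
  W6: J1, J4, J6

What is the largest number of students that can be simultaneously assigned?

5

Unit-capacity flow: source→left, listed edges, right→sink; max matching = max flow.
Augmenting path W1→J4 (+1); matched 1.
Augmenting path W2→J1 (+1); matched 2.
Augmenting path W3→J2 (+1); matched 3.
Augmenting path W6→J6 (+1); matched 4.
Augmenting path W4→J4→W1→J5 (+1); matched 5.
No augmenting path remains; maximum matching = 5.
König certificate: {W1, W2, W3, W6, J4} is a vertex cover of size 5 (every listed pair touches it), so no matching can be larger.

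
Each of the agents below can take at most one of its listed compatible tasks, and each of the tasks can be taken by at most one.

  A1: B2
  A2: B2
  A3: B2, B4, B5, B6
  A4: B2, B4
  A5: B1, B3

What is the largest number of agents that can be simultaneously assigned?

4

Unit-capacity flow: source→left, listed edges, right→sink; max matching = max flow.
Augmenting path A1→B2 (+1); matched 1.
Augmenting path A3→B4 (+1); matched 2.
Augmenting path A5→B1 (+1); matched 3.
Augmenting path A4→B4→A3→B5 (+1); matched 4.
No augmenting path remains; maximum matching = 4.
König certificate: {A3, A4, A5, B2} is a vertex cover of size 4 (every listed pair touches it), so no matching can be larger.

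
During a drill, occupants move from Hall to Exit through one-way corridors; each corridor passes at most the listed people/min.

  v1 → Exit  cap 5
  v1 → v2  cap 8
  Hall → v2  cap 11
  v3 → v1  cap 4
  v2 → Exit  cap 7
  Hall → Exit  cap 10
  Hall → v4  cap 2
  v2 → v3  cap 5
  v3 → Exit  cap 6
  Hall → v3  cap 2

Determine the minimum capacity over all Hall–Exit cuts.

23

Augment Hall→Exit: bottleneck 10, flow now 10.
Augment Hall→v2→Exit: bottleneck 7, flow now 17.
Augment Hall→v3→Exit: bottleneck 2, flow now 19.
Augment Hall→v2→v3→Exit: bottleneck 4, flow now 23.
No augmenting path remains; maximum flow = 23.
By max-flow min-cut, the minimum cut capacity equals the max flow.
In the residual graph, reachable from Hall: {Hall, v4}.
Min-cut edges: Hall→v2 (11), Hall→v3 (2), Hall→Exit (10); capacity 11 + 2 + 10 = 23.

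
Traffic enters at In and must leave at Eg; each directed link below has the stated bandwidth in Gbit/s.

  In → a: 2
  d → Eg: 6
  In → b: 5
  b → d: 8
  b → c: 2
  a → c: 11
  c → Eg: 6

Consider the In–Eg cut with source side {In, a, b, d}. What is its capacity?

Edges leaving {In, a, b, d}: a→c (11), b→c (2), d→Eg (6).
Cut capacity = 11 + 2 + 6 = 19.

19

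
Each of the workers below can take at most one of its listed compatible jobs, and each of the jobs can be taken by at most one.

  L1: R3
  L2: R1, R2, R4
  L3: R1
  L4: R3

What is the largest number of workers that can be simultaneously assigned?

Unit-capacity flow: source→left, listed edges, right→sink; max matching = max flow.
Augmenting path L1→R3 (+1); matched 1.
Augmenting path L2→R1 (+1); matched 2.
Augmenting path L3→R1→L2→R2 (+1); matched 3.
No augmenting path remains; maximum matching = 3.
König certificate: {L2, L3, R3} is a vertex cover of size 3 (every listed pair touches it), so no matching can be larger.

3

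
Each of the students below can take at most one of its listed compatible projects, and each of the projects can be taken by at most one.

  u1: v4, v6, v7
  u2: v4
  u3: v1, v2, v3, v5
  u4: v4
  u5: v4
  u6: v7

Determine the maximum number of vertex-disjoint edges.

Unit-capacity flow: source→left, listed edges, right→sink; max matching = max flow.
Augmenting path u1→v4 (+1); matched 1.
Augmenting path u3→v1 (+1); matched 2.
Augmenting path u6→v7 (+1); matched 3.
Augmenting path u2→v4→u1→v6 (+1); matched 4.
No augmenting path remains; maximum matching = 4.
König certificate: {u1, u3, u6, v4} is a vertex cover of size 4 (every listed pair touches it), so no matching can be larger.

4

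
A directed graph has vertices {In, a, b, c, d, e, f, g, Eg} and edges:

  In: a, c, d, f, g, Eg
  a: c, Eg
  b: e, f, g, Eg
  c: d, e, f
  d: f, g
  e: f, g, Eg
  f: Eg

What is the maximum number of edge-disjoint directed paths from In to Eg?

Assign every edge capacity 1; by Menger, the answer equals the max flow.
Path In→Eg (+1); total 1.
Path In→a→Eg (+1); total 2.
Path In→f→Eg (+1); total 3.
Path In→c→e→Eg (+1); total 4.
No residual In→Eg path; max flow = 4.
Certifying cut of size 4: {In→Eg, In→a, In→c, f→Eg}.

4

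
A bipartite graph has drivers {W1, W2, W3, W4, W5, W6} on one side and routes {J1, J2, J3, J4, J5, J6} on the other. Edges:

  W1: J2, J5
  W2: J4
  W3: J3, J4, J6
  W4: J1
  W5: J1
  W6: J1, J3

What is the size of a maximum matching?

Unit-capacity flow: source→left, listed edges, right→sink; max matching = max flow.
Augmenting path W1→J2 (+1); matched 1.
Augmenting path W2→J4 (+1); matched 2.
Augmenting path W3→J3 (+1); matched 3.
Augmenting path W4→J1 (+1); matched 4.
Augmenting path W6→J3→W3→J6 (+1); matched 5.
No augmenting path remains; maximum matching = 5.
König certificate: {W1, W2, W3, W6, J1} is a vertex cover of size 5 (every listed pair touches it), so no matching can be larger.

5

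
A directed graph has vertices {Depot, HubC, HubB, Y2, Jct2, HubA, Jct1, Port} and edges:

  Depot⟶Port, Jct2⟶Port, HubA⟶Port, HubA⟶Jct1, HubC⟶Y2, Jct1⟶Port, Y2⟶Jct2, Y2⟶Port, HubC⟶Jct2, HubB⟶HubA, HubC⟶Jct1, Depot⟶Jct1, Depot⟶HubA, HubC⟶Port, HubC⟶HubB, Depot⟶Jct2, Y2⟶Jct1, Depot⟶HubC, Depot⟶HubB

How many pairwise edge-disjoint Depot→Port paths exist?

Assign every edge capacity 1; by Menger, the answer equals the max flow.
Path Depot→Port (+1); total 1.
Path Depot→HubC→Port (+1); total 2.
Path Depot→Jct2→Port (+1); total 3.
Path Depot→HubA→Port (+1); total 4.
Path Depot→Jct1→Port (+1); total 5.
No residual Depot→Port path; max flow = 5.
Certifying cut of size 5: {Depot→HubC, Depot→Jct2, Depot→Port, HubA→Port, Jct1→Port}.

5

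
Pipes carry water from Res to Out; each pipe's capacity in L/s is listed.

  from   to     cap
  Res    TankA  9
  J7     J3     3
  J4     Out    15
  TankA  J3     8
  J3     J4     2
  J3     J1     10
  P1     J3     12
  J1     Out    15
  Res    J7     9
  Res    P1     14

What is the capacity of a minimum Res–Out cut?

Augment Res→TankA→J3→J4→Out: bottleneck 2, flow now 2.
Augment Res→TankA→J3→J1→Out: bottleneck 6, flow now 8.
Augment Res→J7→J3→J1→Out: bottleneck 3, flow now 11.
Augment Res→P1→J3→J1→Out: bottleneck 1, flow now 12.
No augmenting path remains; maximum flow = 12.
By max-flow min-cut, the minimum cut capacity equals the max flow.
In the residual graph, reachable from Res: {Res, TankA, J7, P1, J3}.
Min-cut edges: J3→J4 (2), J3→J1 (10); capacity 2 + 10 = 12.

12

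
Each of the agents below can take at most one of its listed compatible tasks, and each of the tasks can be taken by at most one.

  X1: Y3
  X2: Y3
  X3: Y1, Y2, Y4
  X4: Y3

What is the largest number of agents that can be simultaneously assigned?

2

Unit-capacity flow: source→left, listed edges, right→sink; max matching = max flow.
Augmenting path X1→Y3 (+1); matched 1.
Augmenting path X3→Y1 (+1); matched 2.
No augmenting path remains; maximum matching = 2.
König certificate: {X3, Y3} is a vertex cover of size 2 (every listed pair touches it), so no matching can be larger.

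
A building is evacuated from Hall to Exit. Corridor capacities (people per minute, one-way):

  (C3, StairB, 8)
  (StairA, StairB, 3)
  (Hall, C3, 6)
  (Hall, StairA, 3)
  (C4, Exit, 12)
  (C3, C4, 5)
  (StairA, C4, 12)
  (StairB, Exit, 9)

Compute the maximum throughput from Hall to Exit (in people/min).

9

Augment Hall→C3→C4→Exit: bottleneck 5, flow now 5.
Augment Hall→C3→StairB→Exit: bottleneck 1, flow now 6.
Augment Hall→StairA→C4→Exit: bottleneck 3, flow now 9.
No augmenting path remains; maximum flow = 9.
In the residual graph, reachable from Hall: {Hall}.
Min-cut edges: Hall→C3 (6), Hall→StairA (3); capacity 6 + 3 = 9.
This cut is saturated, so no flow can exceed 9.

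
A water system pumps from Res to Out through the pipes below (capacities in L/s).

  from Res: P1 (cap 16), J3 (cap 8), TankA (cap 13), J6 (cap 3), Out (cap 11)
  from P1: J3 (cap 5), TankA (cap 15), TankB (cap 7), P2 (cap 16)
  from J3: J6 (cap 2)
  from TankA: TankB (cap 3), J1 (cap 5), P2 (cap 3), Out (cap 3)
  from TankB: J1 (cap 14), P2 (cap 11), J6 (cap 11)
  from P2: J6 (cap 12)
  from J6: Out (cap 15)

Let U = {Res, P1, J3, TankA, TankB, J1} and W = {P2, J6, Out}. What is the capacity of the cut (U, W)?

60

Edges leaving {Res, P1, J3, TankA, TankB, J1}: Res→J6 (3), Res→Out (11), P1→P2 (16), J3→J6 (2), TankA→P2 (3), TankA→Out (3), TankB→P2 (11), TankB→J6 (11).
Cut capacity = 3 + 11 + 16 + 2 + 3 + 3 + 11 + 11 = 60.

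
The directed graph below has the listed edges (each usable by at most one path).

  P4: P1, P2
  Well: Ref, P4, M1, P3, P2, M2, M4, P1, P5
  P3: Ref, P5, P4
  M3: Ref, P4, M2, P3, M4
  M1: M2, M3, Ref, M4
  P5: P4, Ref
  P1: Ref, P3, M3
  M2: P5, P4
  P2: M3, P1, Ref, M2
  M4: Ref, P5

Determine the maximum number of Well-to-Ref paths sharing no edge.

Assign every edge capacity 1; by Menger, the answer equals the max flow.
Path Well→Ref (+1); total 1.
Path Well→P2→Ref (+1); total 2.
Path Well→M1→Ref (+1); total 3.
Path Well→M4→Ref (+1); total 4.
Path Well→P3→Ref (+1); total 5.
Path Well→P5→Ref (+1); total 6.
Path Well→P1→Ref (+1); total 7.
Path Well→P4→P2→M3→Ref (+1); total 8.
No residual Well→Ref path; max flow = 8.
Certifying cut of size 8: {M3→Ref, M4→Ref, P1→Ref, P2→Ref, P3→Ref, P5→Ref, Well→M1, Well→Ref}.

8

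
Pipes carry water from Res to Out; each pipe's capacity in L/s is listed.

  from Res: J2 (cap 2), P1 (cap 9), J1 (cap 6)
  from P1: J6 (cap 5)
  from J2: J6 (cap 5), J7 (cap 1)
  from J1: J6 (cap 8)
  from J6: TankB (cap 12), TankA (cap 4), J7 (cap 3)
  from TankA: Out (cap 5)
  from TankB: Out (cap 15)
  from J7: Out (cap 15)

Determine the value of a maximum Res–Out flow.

13

Augment Res→J2→J7→Out: bottleneck 1, flow now 1.
Augment Res→P1→J6→TankA→Out: bottleneck 4, flow now 5.
Augment Res→P1→J6→TankB→Out: bottleneck 1, flow now 6.
Augment Res→J2→J6→TankB→Out: bottleneck 1, flow now 7.
Augment Res→J1→J6→TankB→Out: bottleneck 6, flow now 13.
No augmenting path remains; maximum flow = 13.
In the residual graph, reachable from Res: {Res, P1}.
Min-cut edges: Res→J2 (2), Res→J1 (6), P1→J6 (5); capacity 2 + 6 + 5 = 13.
This cut is saturated, so no flow can exceed 13.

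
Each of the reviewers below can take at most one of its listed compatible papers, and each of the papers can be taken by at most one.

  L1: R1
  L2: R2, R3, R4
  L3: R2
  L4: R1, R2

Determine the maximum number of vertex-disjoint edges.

3

Unit-capacity flow: source→left, listed edges, right→sink; max matching = max flow.
Augmenting path L1→R1 (+1); matched 1.
Augmenting path L2→R2 (+1); matched 2.
Augmenting path L3→R2→L2→R3 (+1); matched 3.
No augmenting path remains; maximum matching = 3.
König certificate: {L2, R1, R2} is a vertex cover of size 3 (every listed pair touches it), so no matching can be larger.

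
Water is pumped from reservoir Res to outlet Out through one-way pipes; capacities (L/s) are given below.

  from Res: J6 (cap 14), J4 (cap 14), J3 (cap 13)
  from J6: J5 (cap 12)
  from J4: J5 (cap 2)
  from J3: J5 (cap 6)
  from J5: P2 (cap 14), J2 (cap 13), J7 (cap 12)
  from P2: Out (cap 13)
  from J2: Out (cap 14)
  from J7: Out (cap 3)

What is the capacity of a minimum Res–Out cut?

20

Augment Res→J6→J5→P2→Out: bottleneck 12, flow now 12.
Augment Res→J4→J5→P2→Out: bottleneck 1, flow now 13.
Augment Res→J4→J5→J2→Out: bottleneck 1, flow now 14.
Augment Res→J3→J5→J2→Out: bottleneck 6, flow now 20.
No augmenting path remains; maximum flow = 20.
By max-flow min-cut, the minimum cut capacity equals the max flow.
In the residual graph, reachable from Res: {Res, J6, J4, J3}.
Min-cut edges: J6→J5 (12), J4→J5 (2), J3→J5 (6); capacity 12 + 2 + 6 = 20.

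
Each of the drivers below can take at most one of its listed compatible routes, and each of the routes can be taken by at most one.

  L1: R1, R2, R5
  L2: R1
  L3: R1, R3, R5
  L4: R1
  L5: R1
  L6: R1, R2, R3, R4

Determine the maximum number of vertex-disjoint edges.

Unit-capacity flow: source→left, listed edges, right→sink; max matching = max flow.
Augmenting path L1→R1 (+1); matched 1.
Augmenting path L3→R3 (+1); matched 2.
Augmenting path L6→R2 (+1); matched 3.
Augmenting path L2→R1→L1→R5 (+1); matched 4.
No augmenting path remains; maximum matching = 4.
König certificate: {L1, L3, L6, R1} is a vertex cover of size 4 (every listed pair touches it), so no matching can be larger.

4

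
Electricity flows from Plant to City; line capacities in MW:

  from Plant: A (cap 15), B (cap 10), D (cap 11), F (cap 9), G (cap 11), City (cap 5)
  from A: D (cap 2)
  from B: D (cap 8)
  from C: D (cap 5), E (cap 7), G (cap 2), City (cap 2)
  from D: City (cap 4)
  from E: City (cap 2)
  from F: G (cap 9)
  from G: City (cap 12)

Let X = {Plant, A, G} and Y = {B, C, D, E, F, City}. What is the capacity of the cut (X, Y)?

Edges leaving {Plant, A, G}: Plant→B (10), Plant→D (11), Plant→F (9), Plant→City (5), A→D (2), G→City (12).
Cut capacity = 10 + 11 + 9 + 5 + 2 + 12 = 49.

49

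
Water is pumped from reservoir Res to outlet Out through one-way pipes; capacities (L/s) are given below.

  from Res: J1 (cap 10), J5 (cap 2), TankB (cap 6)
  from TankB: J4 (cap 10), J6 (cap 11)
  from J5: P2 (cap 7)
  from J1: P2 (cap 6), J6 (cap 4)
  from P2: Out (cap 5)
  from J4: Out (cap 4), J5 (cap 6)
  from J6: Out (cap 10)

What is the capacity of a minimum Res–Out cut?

Augment Res→TankB→J4→Out: bottleneck 4, flow now 4.
Augment Res→TankB→J6→Out: bottleneck 2, flow now 6.
Augment Res→J5→P2→Out: bottleneck 2, flow now 8.
Augment Res→J1→P2→Out: bottleneck 3, flow now 11.
Augment Res→J1→J6→Out: bottleneck 4, flow now 15.
No augmenting path remains; maximum flow = 15.
By max-flow min-cut, the minimum cut capacity equals the max flow.
In the residual graph, reachable from Res: {Res, J5, J1, P2}.
Min-cut edges: Res→TankB (6), J1→J6 (4), P2→Out (5); capacity 6 + 4 + 5 = 15.

15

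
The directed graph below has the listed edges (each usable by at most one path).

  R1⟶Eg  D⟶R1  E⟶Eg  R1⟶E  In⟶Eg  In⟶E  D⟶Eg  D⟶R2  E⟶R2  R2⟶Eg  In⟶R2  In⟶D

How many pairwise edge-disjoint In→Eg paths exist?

Assign every edge capacity 1; by Menger, the answer equals the max flow.
Path In→Eg (+1); total 1.
Path In→E→Eg (+1); total 2.
Path In→D→Eg (+1); total 3.
Path In→R2→Eg (+1); total 4.
No residual In→Eg path; max flow = 4.
Certifying cut of size 4: {In→D, In→E, In→Eg, In→R2}.

4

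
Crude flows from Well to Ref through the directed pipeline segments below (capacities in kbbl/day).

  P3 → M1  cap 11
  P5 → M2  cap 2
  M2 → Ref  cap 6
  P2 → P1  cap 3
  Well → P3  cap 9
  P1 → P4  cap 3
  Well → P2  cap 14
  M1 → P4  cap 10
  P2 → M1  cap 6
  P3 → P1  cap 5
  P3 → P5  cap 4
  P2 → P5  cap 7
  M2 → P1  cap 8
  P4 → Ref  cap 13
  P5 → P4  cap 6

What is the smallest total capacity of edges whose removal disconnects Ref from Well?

15

Augment Well→P2→M1→P4→Ref: bottleneck 6, flow now 6.
Augment Well→P2→P5→P4→Ref: bottleneck 6, flow now 12.
Augment Well→P2→P5→M2→Ref: bottleneck 1, flow now 13.
Augment Well→P2→P1→P4→Ref: bottleneck 1, flow now 14.
Augment Well→P3→P5→M2→Ref: bottleneck 1, flow now 15.
No augmenting path remains; maximum flow = 15.
By max-flow min-cut, the minimum cut capacity equals the max flow.
In the residual graph, reachable from Well: {Well, P2, P3, M1, P5, P1, P4}.
Min-cut edges: P5→M2 (2), P4→Ref (13); capacity 2 + 13 = 15.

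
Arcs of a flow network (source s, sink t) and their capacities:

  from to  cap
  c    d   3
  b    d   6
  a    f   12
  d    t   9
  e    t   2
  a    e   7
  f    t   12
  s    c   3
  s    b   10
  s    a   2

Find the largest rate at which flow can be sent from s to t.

Augment s→a→e→t: bottleneck 2, flow now 2.
Augment s→b→d→t: bottleneck 6, flow now 8.
Augment s→c→d→t: bottleneck 3, flow now 11.
No augmenting path remains; maximum flow = 11.
In the residual graph, reachable from s: {s, b}.
Min-cut edges: s→a (2), s→c (3), b→d (6); capacity 2 + 3 + 6 = 11.
This cut is saturated, so no flow can exceed 11.

11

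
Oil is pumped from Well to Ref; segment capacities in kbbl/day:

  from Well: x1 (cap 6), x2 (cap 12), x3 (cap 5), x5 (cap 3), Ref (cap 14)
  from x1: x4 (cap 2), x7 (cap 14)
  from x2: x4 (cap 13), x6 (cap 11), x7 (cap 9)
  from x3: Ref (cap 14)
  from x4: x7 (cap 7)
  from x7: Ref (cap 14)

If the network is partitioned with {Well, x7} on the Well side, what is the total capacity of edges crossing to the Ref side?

54

Edges leaving {Well, x7}: Well→x1 (6), Well→x2 (12), Well→x3 (5), Well→x5 (3), Well→Ref (14), x7→Ref (14).
Cut capacity = 6 + 12 + 5 + 3 + 14 + 14 = 54.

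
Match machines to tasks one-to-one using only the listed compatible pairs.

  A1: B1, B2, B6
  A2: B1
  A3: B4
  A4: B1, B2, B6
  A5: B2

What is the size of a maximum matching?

4

Unit-capacity flow: source→left, listed edges, right→sink; max matching = max flow.
Augmenting path A1→B1 (+1); matched 1.
Augmenting path A3→B4 (+1); matched 2.
Augmenting path A4→B2 (+1); matched 3.
Augmenting path A2→B1→A1→B6 (+1); matched 4.
No augmenting path remains; maximum matching = 4.
König certificate: {A3, B1, B2, B6} is a vertex cover of size 4 (every listed pair touches it), so no matching can be larger.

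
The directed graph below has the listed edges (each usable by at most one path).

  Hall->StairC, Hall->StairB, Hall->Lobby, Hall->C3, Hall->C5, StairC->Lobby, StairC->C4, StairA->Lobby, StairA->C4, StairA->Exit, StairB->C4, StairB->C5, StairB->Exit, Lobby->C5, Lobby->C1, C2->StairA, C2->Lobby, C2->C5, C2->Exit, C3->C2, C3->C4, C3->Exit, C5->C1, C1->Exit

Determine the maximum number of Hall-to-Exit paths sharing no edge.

Assign every edge capacity 1; by Menger, the answer equals the max flow.
Path Hall→StairB→Exit (+1); total 1.
Path Hall→C3→Exit (+1); total 2.
Path Hall→Lobby→C1→Exit (+1); total 3.
No residual Hall→Exit path; max flow = 3.
Certifying cut of size 3: {C1→Exit, Hall→C3, Hall→StairB}.

3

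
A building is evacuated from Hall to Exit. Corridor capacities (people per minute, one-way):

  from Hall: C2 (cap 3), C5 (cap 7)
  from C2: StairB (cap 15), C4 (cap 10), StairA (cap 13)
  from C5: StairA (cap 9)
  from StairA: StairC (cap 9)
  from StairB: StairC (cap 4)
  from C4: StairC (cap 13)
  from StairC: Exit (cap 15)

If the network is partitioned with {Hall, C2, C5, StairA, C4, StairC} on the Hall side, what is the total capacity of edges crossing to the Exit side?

Edges leaving {Hall, C2, C5, StairA, C4, StairC}: C2→StairB (15), StairC→Exit (15).
Cut capacity = 15 + 15 = 30.

30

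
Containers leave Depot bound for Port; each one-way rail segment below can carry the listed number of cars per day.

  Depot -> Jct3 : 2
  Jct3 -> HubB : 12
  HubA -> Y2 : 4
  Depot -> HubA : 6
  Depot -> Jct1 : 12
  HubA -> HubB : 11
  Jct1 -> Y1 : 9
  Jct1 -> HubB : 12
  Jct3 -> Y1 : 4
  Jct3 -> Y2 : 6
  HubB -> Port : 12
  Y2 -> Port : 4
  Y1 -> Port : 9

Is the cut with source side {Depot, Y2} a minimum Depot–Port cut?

Given cut capacity: 2 + 12 + 6 + 4 = 24.
Augment Depot→Jct3→HubB→Port: bottleneck 2, flow now 2.
Augment Depot→Jct1→HubB→Port: bottleneck 10, flow now 12.
Augment Depot→Jct1→Y1→Port: bottleneck 2, flow now 14.
Augment Depot→HubA→Y2→Port: bottleneck 4, flow now 18.
Augment Depot→HubA→HubB→Jct3→Y1→Port: bottleneck 2, flow now 20. (uses reverse residual edge)
No augmenting path remains; maximum flow = 20.
In the residual graph, reachable from Depot: {Depot}.
Min-cut edges: Depot→Jct3 (2), Depot→Jct1 (12), Depot→HubA (6); capacity 2 + 12 + 6 = 20.
Cut capacity 24 exceeds the max flow 20, so it is not minimum.

No — its capacity is 24, but the minimum cut has capacity 20.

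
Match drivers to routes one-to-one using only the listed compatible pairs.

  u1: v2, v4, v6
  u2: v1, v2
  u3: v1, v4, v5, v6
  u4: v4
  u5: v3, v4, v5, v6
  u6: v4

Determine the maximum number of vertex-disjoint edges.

5

Unit-capacity flow: source→left, listed edges, right→sink; max matching = max flow.
Augmenting path u1→v2 (+1); matched 1.
Augmenting path u2→v1 (+1); matched 2.
Augmenting path u3→v4 (+1); matched 3.
Augmenting path u5→v3 (+1); matched 4.
Augmenting path u4→v4→u3→v5 (+1); matched 5.
No augmenting path remains; maximum matching = 5.
König certificate: {u1, u2, u3, u5, v4} is a vertex cover of size 5 (every listed pair touches it), so no matching can be larger.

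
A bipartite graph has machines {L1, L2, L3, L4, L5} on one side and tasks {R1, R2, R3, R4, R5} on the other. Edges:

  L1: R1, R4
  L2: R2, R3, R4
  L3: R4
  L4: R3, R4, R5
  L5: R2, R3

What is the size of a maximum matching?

5

Unit-capacity flow: source→left, listed edges, right→sink; max matching = max flow.
Augmenting path L1→R1 (+1); matched 1.
Augmenting path L2→R2 (+1); matched 2.
Augmenting path L3→R4 (+1); matched 3.
Augmenting path L4→R3 (+1); matched 4.
Augmenting path L5→R3→L4→R5 (+1); matched 5.
No augmenting path remains; maximum matching = 5.
König certificate: {L1, L2, L3, L4, L5} is a vertex cover of size 5 (every listed pair touches it), so no matching can be larger.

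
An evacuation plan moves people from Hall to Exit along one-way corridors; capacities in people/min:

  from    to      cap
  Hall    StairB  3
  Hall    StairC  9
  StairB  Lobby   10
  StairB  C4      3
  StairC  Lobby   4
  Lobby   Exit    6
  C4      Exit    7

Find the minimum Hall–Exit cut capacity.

7

Augment Hall→StairB→Lobby→Exit: bottleneck 3, flow now 3.
Augment Hall→StairC→Lobby→Exit: bottleneck 3, flow now 6.
Augment Hall→StairC→Lobby→StairB→C4→Exit: bottleneck 1, flow now 7. (uses reverse residual edge)
No augmenting path remains; maximum flow = 7.
By max-flow min-cut, the minimum cut capacity equals the max flow.
In the residual graph, reachable from Hall: {Hall, StairC}.
Min-cut edges: Hall→StairB (3), StairC→Lobby (4); capacity 3 + 4 = 7.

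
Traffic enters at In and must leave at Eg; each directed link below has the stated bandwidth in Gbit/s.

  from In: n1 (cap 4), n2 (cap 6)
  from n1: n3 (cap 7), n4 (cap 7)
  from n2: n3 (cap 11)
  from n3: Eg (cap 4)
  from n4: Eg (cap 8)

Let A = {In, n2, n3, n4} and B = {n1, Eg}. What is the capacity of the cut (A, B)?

Edges leaving {In, n2, n3, n4}: In→n1 (4), n3→Eg (4), n4→Eg (8).
Cut capacity = 4 + 4 + 8 = 16.

16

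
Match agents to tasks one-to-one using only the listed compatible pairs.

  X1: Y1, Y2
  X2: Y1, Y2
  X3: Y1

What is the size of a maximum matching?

Unit-capacity flow: source→left, listed edges, right→sink; max matching = max flow.
Augmenting path X1→Y1 (+1); matched 1.
Augmenting path X2→Y2 (+1); matched 2.
No augmenting path remains; maximum matching = 2.
König certificate: {Y1, Y2} is a vertex cover of size 2 (every listed pair touches it), so no matching can be larger.

2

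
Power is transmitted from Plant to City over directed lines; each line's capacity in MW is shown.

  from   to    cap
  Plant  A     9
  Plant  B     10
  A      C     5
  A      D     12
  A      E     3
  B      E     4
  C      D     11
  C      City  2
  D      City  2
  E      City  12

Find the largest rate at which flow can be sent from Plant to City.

11

Augment Plant→A→C→City: bottleneck 2, flow now 2.
Augment Plant→A→D→City: bottleneck 2, flow now 4.
Augment Plant→A→E→City: bottleneck 3, flow now 7.
Augment Plant→B→E→City: bottleneck 4, flow now 11.
No augmenting path remains; maximum flow = 11.
In the residual graph, reachable from Plant: {Plant, A, B, C, D}.
Min-cut edges: A→E (3), B→E (4), C→City (2), D→City (2); capacity 3 + 4 + 2 + 2 = 11.
This cut is saturated, so no flow can exceed 11.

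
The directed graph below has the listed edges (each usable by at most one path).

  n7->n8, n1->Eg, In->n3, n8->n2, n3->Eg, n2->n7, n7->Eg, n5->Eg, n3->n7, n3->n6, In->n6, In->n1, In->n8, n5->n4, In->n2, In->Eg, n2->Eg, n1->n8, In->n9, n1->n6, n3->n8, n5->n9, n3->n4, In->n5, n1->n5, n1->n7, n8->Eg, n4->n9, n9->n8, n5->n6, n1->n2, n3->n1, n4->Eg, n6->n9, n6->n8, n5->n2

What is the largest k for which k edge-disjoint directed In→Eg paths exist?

7

Assign every edge capacity 1; by Menger, the answer equals the max flow.
Path In→Eg (+1); total 1.
Path In→n1→Eg (+1); total 2.
Path In→n2→Eg (+1); total 3.
Path In→n3→Eg (+1); total 4.
Path In→n5→Eg (+1); total 5.
Path In→n8→Eg (+1); total 6.
Path In→n6→n8→n2→n7→Eg (+1); total 7.
No residual In→Eg path; max flow = 7.
Certifying cut of size 7: {In→Eg, In→n1, In→n2, In→n3, In→n5, n8→Eg, n8→n2}.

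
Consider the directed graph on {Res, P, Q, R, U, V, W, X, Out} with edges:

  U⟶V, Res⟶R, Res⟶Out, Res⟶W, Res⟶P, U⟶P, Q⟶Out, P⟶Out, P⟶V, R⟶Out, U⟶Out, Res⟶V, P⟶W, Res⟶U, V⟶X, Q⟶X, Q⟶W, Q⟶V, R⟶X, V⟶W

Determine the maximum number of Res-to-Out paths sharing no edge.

Assign every edge capacity 1; by Menger, the answer equals the max flow.
Path Res→Out (+1); total 1.
Path Res→P→Out (+1); total 2.
Path Res→R→Out (+1); total 3.
Path Res→U→Out (+1); total 4.
No residual Res→Out path; max flow = 4.
Certifying cut of size 4: {Res→Out, Res→P, Res→R, Res→U}.

4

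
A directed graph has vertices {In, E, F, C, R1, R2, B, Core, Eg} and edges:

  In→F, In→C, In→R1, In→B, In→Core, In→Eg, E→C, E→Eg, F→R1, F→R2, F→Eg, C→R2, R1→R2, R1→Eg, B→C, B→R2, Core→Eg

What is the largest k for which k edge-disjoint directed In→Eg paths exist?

4

Assign every edge capacity 1; by Menger, the answer equals the max flow.
Path In→Eg (+1); total 1.
Path In→F→Eg (+1); total 2.
Path In→R1→Eg (+1); total 3.
Path In→Core→Eg (+1); total 4.
No residual In→Eg path; max flow = 4.
Certifying cut of size 4: {In→Core, In→Eg, In→F, In→R1}.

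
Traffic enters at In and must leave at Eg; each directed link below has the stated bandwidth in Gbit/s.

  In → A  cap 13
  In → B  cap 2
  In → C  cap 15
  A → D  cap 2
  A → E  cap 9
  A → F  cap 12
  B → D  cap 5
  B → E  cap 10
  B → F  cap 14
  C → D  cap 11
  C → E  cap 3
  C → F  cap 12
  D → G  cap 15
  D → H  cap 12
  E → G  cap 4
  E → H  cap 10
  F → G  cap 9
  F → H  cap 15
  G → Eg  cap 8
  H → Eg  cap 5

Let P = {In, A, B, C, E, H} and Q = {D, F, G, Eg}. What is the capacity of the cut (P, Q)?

Edges leaving {In, A, B, C, E, H}: A→D (2), A→F (12), B→D (5), B→F (14), C→D (11), C→F (12), E→G (4), H→Eg (5).
Cut capacity = 2 + 12 + 5 + 14 + 11 + 12 + 4 + 5 = 65.

65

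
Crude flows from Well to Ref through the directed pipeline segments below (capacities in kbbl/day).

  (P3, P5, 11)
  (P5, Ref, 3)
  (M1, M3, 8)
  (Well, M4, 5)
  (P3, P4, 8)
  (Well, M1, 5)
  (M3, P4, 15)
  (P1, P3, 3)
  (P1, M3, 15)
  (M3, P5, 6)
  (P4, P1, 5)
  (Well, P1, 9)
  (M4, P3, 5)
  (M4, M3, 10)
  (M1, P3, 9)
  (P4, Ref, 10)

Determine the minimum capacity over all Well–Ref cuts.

13

Augment Well→M1→P3→P5→Ref: bottleneck 3, flow now 3.
Augment Well→M1→P3→P4→Ref: bottleneck 2, flow now 5.
Augment Well→M4→P3→P4→Ref: bottleneck 5, flow now 10.
Augment Well→P1→P3→P4→Ref: bottleneck 1, flow now 11.
Augment Well→P1→M3→P4→Ref: bottleneck 2, flow now 13.
No augmenting path remains; maximum flow = 13.
By max-flow min-cut, the minimum cut capacity equals the max flow.
In the residual graph, reachable from Well: {Well, M1, M4, P1, P3, M3, P5, P4}.
Min-cut edges: P5→Ref (3), P4→Ref (10); capacity 3 + 10 = 13.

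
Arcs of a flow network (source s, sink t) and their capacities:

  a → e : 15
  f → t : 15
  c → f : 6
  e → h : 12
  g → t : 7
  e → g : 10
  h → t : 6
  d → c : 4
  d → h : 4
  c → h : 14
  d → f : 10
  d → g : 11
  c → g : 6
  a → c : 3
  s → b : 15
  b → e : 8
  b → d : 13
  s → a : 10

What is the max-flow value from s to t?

Augment s→a→c→f→t: bottleneck 3, flow now 3.
Augment s→a→e→g→t: bottleneck 7, flow now 10.
Augment s→b→d→f→t: bottleneck 10, flow now 20.
Augment s→b→d→h→t: bottleneck 3, flow now 23.
Augment s→b→e→h→t: bottleneck 2, flow now 25.
No augmenting path remains; maximum flow = 25.
In the residual graph, reachable from s: {s}.
Min-cut edges: s→a (10), s→b (15); capacity 10 + 15 = 25.
This cut is saturated, so no flow can exceed 25.

25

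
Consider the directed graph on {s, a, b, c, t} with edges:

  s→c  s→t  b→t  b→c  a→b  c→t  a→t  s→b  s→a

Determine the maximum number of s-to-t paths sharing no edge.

Assign every edge capacity 1; by Menger, the answer equals the max flow.
Path s→t (+1); total 1.
Path s→a→t (+1); total 2.
Path s→b→t (+1); total 3.
Path s→c→t (+1); total 4.
No residual s→t path; max flow = 4.
Certifying cut of size 4: {s→a, s→b, s→c, s→t}.

4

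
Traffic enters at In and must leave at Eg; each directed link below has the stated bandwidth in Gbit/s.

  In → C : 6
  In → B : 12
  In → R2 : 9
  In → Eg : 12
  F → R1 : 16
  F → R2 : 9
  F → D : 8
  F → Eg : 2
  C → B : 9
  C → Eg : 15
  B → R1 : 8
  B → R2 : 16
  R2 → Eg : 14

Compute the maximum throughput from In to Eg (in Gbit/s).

32

Augment In→Eg: bottleneck 12, flow now 12.
Augment In→C→Eg: bottleneck 6, flow now 18.
Augment In→R2→Eg: bottleneck 9, flow now 27.
Augment In→B→R2→Eg: bottleneck 5, flow now 32.
No augmenting path remains; maximum flow = 32.
In the residual graph, reachable from In: {In, B, R1, R2}.
Min-cut edges: In→C (6), In→Eg (12), R2→Eg (14); capacity 6 + 12 + 14 = 32.
This cut is saturated, so no flow can exceed 32.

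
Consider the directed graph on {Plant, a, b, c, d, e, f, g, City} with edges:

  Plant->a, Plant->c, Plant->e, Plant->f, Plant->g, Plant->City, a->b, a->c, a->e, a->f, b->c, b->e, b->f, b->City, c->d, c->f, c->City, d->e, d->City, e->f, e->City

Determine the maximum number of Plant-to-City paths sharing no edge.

Assign every edge capacity 1; by Menger, the answer equals the max flow.
Path Plant→City (+1); total 1.
Path Plant→c→City (+1); total 2.
Path Plant→e→City (+1); total 3.
Path Plant→a→b→City (+1); total 4.
No residual Plant→City path; max flow = 4.
Certifying cut of size 4: {Plant→City, Plant→a, Plant→c, Plant→e}.

4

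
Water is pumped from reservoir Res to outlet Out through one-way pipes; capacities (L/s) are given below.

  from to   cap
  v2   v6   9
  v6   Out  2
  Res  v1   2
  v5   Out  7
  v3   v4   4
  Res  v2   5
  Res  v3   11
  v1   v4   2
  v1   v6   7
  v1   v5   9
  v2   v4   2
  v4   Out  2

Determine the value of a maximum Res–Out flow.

Augment Res→v1→v4→Out: bottleneck 2, flow now 2.
Augment Res→v2→v6→Out: bottleneck 2, flow now 4.
Augment Res→v2→v4→v1→v5→Out: bottleneck 2, flow now 6. (uses reverse residual edge)
No augmenting path remains; maximum flow = 6.
In the residual graph, reachable from Res: {Res, v2, v3, v4, v6}.
Min-cut edges: Res→v1 (2), v4→Out (2), v6→Out (2); capacity 2 + 2 + 2 = 6.
This cut is saturated, so no flow can exceed 6.

6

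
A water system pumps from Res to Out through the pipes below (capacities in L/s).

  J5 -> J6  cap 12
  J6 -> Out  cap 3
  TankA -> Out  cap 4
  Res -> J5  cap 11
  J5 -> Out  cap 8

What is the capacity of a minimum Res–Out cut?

11

Augment Res→J5→Out: bottleneck 8, flow now 8.
Augment Res→J5→J6→Out: bottleneck 3, flow now 11.
No augmenting path remains; maximum flow = 11.
By max-flow min-cut, the minimum cut capacity equals the max flow.
In the residual graph, reachable from Res: {Res}.
Min-cut edges: Res→J5 (11); capacity 11 = 11.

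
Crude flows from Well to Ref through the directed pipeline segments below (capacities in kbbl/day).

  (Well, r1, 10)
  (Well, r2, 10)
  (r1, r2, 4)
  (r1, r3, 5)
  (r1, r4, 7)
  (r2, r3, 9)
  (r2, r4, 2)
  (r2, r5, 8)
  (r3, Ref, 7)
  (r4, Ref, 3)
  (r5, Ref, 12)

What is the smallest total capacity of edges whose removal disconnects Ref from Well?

18

Augment Well→r1→r3→Ref: bottleneck 5, flow now 5.
Augment Well→r1→r4→Ref: bottleneck 3, flow now 8.
Augment Well→r2→r3→Ref: bottleneck 2, flow now 10.
Augment Well→r2→r5→Ref: bottleneck 8, flow now 18.
No augmenting path remains; maximum flow = 18.
By max-flow min-cut, the minimum cut capacity equals the max flow.
In the residual graph, reachable from Well: {Well, r1, r2, r3, r4}.
Min-cut edges: r2→r5 (8), r3→Ref (7), r4→Ref (3); capacity 8 + 7 + 3 = 18.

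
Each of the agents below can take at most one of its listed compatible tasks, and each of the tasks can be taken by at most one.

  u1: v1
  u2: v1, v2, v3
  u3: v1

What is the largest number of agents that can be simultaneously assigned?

Unit-capacity flow: source→left, listed edges, right→sink; max matching = max flow.
Augmenting path u1→v1 (+1); matched 1.
Augmenting path u2→v2 (+1); matched 2.
No augmenting path remains; maximum matching = 2.
König certificate: {u2, v1} is a vertex cover of size 2 (every listed pair touches it), so no matching can be larger.

2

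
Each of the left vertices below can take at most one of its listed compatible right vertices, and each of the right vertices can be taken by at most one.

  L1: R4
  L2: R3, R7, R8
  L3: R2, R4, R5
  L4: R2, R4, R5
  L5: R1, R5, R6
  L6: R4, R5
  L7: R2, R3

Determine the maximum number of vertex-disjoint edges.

Unit-capacity flow: source→left, listed edges, right→sink; max matching = max flow.
Augmenting path L1→R4 (+1); matched 1.
Augmenting path L2→R3 (+1); matched 2.
Augmenting path L3→R2 (+1); matched 3.
Augmenting path L4→R5 (+1); matched 4.
Augmenting path L5→R1 (+1); matched 5.
Augmenting path L7→R3→L2→R7 (+1); matched 6.
No augmenting path remains; maximum matching = 6.
König certificate: {L2, L5, L7, R2, R4, R5} is a vertex cover of size 6 (every listed pair touches it), so no matching can be larger.

6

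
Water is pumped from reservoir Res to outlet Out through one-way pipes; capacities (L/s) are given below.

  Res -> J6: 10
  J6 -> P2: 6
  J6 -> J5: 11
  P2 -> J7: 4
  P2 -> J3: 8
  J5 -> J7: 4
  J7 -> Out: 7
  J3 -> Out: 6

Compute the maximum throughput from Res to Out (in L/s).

10

Augment Res→J6→P2→J7→Out: bottleneck 4, flow now 4.
Augment Res→J6→P2→J3→Out: bottleneck 2, flow now 6.
Augment Res→J6→J5→J7→Out: bottleneck 3, flow now 9.
Augment Res→J6→J5→J7→P2→J3→Out: bottleneck 1, flow now 10. (uses reverse residual edge)
No augmenting path remains; maximum flow = 10.
In the residual graph, reachable from Res: {Res}.
Min-cut edges: Res→J6 (10); capacity 10 = 10.
This cut is saturated, so no flow can exceed 10.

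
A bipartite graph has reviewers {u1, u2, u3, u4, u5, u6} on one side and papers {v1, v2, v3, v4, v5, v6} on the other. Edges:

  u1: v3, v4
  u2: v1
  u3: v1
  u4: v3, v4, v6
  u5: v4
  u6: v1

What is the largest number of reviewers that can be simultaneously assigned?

4

Unit-capacity flow: source→left, listed edges, right→sink; max matching = max flow.
Augmenting path u1→v3 (+1); matched 1.
Augmenting path u2→v1 (+1); matched 2.
Augmenting path u4→v4 (+1); matched 3.
Augmenting path u5→v4→u4→v6 (+1); matched 4.
No augmenting path remains; maximum matching = 4.
König certificate: {u1, u4, u5, v1} is a vertex cover of size 4 (every listed pair touches it), so no matching can be larger.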